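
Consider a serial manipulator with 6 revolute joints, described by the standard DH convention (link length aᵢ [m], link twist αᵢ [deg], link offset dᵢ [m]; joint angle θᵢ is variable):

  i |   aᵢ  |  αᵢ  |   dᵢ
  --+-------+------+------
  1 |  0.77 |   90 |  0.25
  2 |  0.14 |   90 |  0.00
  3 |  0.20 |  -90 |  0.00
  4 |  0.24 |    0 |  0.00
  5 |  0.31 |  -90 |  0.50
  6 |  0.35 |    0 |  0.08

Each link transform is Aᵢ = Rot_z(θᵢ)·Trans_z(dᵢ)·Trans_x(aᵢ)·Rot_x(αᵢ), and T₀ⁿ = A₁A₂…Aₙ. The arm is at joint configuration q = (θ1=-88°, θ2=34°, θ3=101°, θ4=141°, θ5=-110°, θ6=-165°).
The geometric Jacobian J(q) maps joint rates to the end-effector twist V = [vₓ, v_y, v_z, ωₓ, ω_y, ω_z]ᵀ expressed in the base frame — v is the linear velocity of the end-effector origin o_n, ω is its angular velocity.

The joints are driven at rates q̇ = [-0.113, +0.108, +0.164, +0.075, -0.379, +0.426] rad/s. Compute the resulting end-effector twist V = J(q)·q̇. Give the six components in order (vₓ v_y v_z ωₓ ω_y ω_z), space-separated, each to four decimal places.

o_n = [0.1739, -0.2930, 0.1797]
J₁: ẑ×o_n = [0.2930, 0.1739, -0.0000], ω = ẑ
J2: z=[-0.9994, -0.0349, 0.0000] o=[0.0269, -0.7695, 0.2500] → [0.0025, -0.0703, -0.4711, -0.9994, -0.0349, 0.0000]
J3: z=[0.0195, -0.5589, -0.8290] o=[0.0309, -0.8855, 0.3283] → [0.5742, -0.1156, 0.0914, 0.0195, -0.5589, -0.8290]
J4: z=[0.1623, 0.8200, -0.5489] o=[-0.1664, -0.8608, 0.3069] → [0.2073, -0.1661, -0.1868, 0.1623, 0.8200, -0.5489]
J5: z=[0.1623, 0.8200, -0.5489] o=[0.0147, -0.7994, 0.4521] → [0.0547, -0.0432, -0.0483, 0.1623, 0.8200, -0.5489]
J6: z=[0.4914, 0.4153, 0.7656] o=[-0.1694, -0.2673, 0.2816] → [-0.0226, 0.3129, -0.1552, 0.4914, 0.4153, 0.7656]
V = J·q̇ = [0.0465, 0.0910, -0.0977, 0.0553, -0.1678, 0.2440]

0.0465 0.0910 -0.0977 0.0553 -0.1678 0.2440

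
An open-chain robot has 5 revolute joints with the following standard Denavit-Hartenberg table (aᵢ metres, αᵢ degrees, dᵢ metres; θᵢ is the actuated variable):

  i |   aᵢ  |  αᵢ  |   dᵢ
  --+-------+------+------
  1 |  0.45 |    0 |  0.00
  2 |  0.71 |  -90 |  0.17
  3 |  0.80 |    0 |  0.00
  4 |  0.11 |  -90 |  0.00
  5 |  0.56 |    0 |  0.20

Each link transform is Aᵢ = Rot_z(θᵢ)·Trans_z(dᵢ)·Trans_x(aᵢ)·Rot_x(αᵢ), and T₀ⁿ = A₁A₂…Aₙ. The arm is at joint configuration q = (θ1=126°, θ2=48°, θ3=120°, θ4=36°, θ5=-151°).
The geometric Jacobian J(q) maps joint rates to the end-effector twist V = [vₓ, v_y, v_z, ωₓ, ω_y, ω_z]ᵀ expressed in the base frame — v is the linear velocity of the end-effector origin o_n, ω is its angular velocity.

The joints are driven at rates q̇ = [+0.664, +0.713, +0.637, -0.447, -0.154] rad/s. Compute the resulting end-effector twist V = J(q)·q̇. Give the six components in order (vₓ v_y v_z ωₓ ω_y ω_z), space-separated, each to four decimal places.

0.3923 -0.9634 0.2213 -0.0822 -0.1824 1.2363

o_n = [-0.8653, 0.1542, -0.1856]
J₁: ẑ×o_n = [-0.1542, -0.8653, 0.0000], ω = ẑ
J2: z=[0.0000, 0.0000, 1.0000] o=[-0.2645, 0.3641, 0.0000] → [0.2098, -0.6008, 0.0000, 0.0000, 0.0000, 1.0000]
J3: z=[-0.1045, -0.9945, 0.0000] o=[-0.9706, 0.4383, 0.1700] → [0.3537, -0.0372, 0.1344, -0.1045, -0.9945, 0.0000]
J4: z=[-0.1045, -0.9945, 0.0000] o=[-0.5728, 0.3965, -0.5228] → [-0.3353, 0.0352, -0.2656, -0.1045, -0.9945, 0.0000]
J5: z=[0.4045, -0.0425, 0.9135] o=[-0.4729, 0.3860, -0.5676] → [0.1955, -0.5130, -0.1104, 0.4045, -0.0425, 0.9135]
V = J·q̇ = [0.3923, -0.9634, 0.2213, -0.0822, -0.1824, 1.2363]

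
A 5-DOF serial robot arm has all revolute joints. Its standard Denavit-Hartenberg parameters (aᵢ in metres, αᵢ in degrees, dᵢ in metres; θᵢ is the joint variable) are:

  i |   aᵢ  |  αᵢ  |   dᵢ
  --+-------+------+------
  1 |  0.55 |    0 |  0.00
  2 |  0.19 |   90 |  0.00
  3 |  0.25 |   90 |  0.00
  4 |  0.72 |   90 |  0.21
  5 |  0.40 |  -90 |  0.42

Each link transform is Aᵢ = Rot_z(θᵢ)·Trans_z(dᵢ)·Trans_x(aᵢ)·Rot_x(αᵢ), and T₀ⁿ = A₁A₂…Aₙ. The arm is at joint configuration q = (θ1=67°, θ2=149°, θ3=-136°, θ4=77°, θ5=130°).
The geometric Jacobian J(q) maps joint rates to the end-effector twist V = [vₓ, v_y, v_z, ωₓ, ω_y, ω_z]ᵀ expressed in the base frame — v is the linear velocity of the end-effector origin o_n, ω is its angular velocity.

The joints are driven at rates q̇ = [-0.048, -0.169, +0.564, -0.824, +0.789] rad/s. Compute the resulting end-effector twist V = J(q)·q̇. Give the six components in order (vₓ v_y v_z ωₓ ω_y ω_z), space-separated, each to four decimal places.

0.5184 -0.6579 -0.8243 -0.2429 0.3013 -1.3438

o_n = [0.5861, 1.2167, -0.1588]
J₁: ẑ×o_n = [-1.2167, 0.5861, 0.0000], ω = ẑ
J2: z=[0.0000, 0.0000, 1.0000] o=[0.2149, 0.5063, 0.0000] → [-0.7104, 0.3712, 0.0000, 0.0000, 0.0000, 1.0000]
J3: z=[-0.5878, 0.8090, 0.0000] o=[0.0612, 0.3946, 0.0000] → [-0.1285, -0.0933, -0.9079, -0.5878, 0.8090, 0.0000]
J4: z=[0.5620, 0.4083, 0.7193] o=[0.2067, 0.5003, -0.1737] → [-0.5092, 0.2646, 0.2477, 0.5620, 0.4083, 0.7193]
J5: z=[0.6993, 0.2300, -0.6769] o=[0.0066, 1.2221, -0.1351] → [-0.0091, -0.3757, -0.1371, 0.6993, 0.2300, -0.6769]
V = J·q̇ = [0.5184, -0.6579, -0.8243, -0.2429, 0.3013, -1.3438]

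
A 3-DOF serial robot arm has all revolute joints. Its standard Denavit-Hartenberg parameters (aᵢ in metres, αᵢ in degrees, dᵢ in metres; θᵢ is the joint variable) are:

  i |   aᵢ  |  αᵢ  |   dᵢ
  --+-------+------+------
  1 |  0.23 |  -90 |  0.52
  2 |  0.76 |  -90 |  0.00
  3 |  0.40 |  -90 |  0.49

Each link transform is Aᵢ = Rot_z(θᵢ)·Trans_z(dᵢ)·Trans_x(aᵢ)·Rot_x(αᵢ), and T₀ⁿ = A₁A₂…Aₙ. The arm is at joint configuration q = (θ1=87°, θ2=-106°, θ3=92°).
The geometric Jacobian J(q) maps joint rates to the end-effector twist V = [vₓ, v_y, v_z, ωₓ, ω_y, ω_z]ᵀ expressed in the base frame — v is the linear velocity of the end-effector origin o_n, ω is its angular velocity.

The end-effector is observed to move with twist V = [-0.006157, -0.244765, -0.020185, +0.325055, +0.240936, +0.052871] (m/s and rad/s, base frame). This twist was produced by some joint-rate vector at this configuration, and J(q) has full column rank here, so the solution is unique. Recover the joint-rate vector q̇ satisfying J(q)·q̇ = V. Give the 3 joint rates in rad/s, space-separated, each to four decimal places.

-0.0210 -0.3120 0.2680

o_n = [0.4251, 0.4738, 1.3722]
J₁: ẑ×o_n = [-0.4738, 0.4251, 0.0000], ω = ẑ
J2: z=[-0.9986, 0.0523, 0.0000] o=[0.0120, 0.2297, 0.5200] → [0.0446, 0.8510, -0.2654, -0.9986, 0.0523, 0.0000]
J3: z=[0.0503, 0.9599, 0.2756] o=[0.0011, 0.0205, 1.2506] → [-0.0082, 0.1108, -0.3843, 0.0503, 0.9599, 0.2756]
q̇ = J⁺·V = [-0.0210, -0.3120, 0.2680]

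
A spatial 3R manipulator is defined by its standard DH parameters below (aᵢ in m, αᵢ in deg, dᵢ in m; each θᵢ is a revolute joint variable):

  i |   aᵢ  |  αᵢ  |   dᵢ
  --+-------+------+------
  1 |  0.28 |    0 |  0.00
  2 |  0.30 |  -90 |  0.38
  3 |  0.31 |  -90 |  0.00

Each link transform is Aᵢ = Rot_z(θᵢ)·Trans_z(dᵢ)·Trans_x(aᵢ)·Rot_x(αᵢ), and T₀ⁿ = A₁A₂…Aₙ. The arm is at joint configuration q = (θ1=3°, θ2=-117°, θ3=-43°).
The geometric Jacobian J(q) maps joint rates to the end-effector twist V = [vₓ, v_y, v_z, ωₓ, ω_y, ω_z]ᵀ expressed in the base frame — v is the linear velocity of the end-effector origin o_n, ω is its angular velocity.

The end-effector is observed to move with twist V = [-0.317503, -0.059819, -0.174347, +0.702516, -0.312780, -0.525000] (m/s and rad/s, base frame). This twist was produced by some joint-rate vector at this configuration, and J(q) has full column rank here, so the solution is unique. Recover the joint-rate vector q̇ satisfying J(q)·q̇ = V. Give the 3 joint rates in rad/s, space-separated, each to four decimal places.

o_n = [0.0654, -0.4665, 0.5914]
J₁: ẑ×o_n = [0.4665, 0.0654, -0.0000], ω = ẑ
J2: z=[0.0000, 0.0000, 1.0000] o=[0.2796, 0.0147, 0.0000] → [0.4812, -0.2142, 0.0000, 0.0000, 0.0000, 1.0000]
J3: z=[0.9135, -0.4067, 0.0000] o=[0.1576, -0.2594, 0.3800] → [-0.0860, -0.1931, -0.2267, 0.9135, -0.4067, 0.0000]
q̇ = J⁺·V = [-0.0850, -0.4400, 0.7690]

-0.0850 -0.4400 0.7690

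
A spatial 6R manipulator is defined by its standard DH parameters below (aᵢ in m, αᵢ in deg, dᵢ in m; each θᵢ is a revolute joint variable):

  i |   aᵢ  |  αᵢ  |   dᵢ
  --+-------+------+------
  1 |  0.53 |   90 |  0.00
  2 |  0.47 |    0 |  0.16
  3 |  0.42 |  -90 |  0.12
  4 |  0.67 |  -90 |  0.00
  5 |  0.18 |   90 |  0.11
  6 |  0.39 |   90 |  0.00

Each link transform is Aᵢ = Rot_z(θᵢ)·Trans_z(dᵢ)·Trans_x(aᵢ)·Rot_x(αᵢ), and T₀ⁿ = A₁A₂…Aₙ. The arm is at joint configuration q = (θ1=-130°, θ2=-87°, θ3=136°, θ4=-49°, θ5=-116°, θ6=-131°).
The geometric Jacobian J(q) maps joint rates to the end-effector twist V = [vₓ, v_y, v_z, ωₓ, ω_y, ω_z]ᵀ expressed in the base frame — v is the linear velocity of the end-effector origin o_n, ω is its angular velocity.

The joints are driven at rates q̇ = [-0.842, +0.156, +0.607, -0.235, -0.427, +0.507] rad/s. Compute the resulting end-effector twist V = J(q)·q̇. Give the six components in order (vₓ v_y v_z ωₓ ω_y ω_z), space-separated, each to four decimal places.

0.0906 1.7474 0.3045 -0.4955 0.4973 -1.6108

o_n = [-1.4163, -0.2384, 0.0461]
J₁: ẑ×o_n = [0.2384, -1.4163, 0.0000], ω = ẑ
J2: z=[-0.7660, 0.6428, 0.0000] o=[-0.3407, -0.4060, 0.0000] → [0.0296, 0.0353, 0.5630, -0.7660, 0.6428, 0.0000]
J3: z=[-0.7660, 0.6428, 0.0000] o=[-0.4791, -0.3220, -0.4694] → [0.3313, 0.3949, 0.5384, -0.7660, 0.6428, 0.0000]
J4: z=[0.4851, 0.5781, 0.6561] o=[-0.7481, -0.4559, -0.1524] → [-0.0280, -0.5347, 0.4918, 0.4851, 0.5781, 0.6561]
J5: z=[0.1843, -0.8010, 0.5696] o=[-1.3208, -0.3518, 0.1794] → [0.0422, -0.0298, -0.0556, 0.1843, -0.8010, 0.5696]
J6: z=[0.5556, -0.3931, -0.7326] o=[-1.1546, -0.3587, 0.3091] → [0.1915, 0.3378, -0.0361, 0.5556, -0.3931, -0.7326]
V = J·q̇ = [0.0906, 1.7474, 0.3045, -0.4955, 0.4973, -1.6108]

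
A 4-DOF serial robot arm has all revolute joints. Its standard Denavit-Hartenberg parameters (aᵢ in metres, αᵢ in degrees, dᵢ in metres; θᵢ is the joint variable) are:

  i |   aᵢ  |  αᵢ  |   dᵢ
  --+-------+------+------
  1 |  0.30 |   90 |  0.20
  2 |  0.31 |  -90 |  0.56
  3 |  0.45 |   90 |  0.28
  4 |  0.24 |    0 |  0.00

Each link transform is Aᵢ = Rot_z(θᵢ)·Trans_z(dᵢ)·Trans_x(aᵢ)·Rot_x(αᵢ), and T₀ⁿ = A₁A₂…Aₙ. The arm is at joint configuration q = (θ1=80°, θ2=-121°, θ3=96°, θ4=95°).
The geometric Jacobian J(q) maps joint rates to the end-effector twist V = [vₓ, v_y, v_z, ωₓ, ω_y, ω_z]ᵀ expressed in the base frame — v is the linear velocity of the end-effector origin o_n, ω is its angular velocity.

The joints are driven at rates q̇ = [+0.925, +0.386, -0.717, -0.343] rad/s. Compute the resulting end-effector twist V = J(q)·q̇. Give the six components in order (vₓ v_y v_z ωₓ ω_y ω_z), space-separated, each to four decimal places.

o_n = [0.2369, 0.5760, -0.2946]
J₁: ẑ×o_n = [-0.5760, 0.2369, 0.0000], ω = ẑ
J2: z=[0.9848, -0.1736, 0.0000] o=[0.0521, 0.2954, 0.2000] → [0.0859, 0.4871, 0.3084, 0.9848, -0.1736, 0.0000]
J3: z=[0.1488, 0.8441, -0.5150] o=[0.5759, 0.0410, -0.0657] → [0.0823, 0.2087, 0.3658, 0.1488, 0.8441, -0.5150]
J4: z=[-0.1919, -0.4863, -0.8525] o=[0.1810, 0.3789, -0.1696] → [0.2288, -0.0716, -0.0106, -0.1919, -0.4863, -0.8525]
V = J·q̇ = [-0.6372, 0.2821, -0.1396, 0.3392, -0.5055, 1.5867]

-0.6372 0.2821 -0.1396 0.3392 -0.5055 1.5867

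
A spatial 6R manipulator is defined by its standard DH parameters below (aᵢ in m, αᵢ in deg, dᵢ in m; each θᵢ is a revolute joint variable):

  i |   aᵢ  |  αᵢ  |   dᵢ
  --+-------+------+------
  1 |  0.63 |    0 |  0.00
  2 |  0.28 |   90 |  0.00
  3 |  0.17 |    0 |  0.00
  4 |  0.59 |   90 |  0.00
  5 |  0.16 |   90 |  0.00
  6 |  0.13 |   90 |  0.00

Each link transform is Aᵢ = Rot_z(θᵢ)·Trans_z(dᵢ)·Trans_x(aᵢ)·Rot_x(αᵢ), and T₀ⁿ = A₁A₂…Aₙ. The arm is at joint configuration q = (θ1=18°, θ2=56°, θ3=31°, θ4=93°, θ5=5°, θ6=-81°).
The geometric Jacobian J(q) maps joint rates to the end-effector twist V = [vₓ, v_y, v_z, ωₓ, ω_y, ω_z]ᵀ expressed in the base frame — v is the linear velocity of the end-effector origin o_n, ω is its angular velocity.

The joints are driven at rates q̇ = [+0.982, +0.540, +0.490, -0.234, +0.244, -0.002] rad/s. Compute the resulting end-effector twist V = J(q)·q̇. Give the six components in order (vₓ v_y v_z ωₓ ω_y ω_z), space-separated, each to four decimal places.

-0.0311 0.3743 -0.0694 0.3038 0.1234 1.6583

o_n = [0.5836, 0.0835, 0.6538]
J₁: ẑ×o_n = [-0.0835, 0.5836, 0.0000], ω = ẑ
J2: z=[0.0000, 0.0000, 1.0000] o=[0.5992, 0.1947, 0.0000] → [0.1111, -0.0155, 0.0000, 0.0000, 0.0000, 1.0000]
J3: z=[0.9613, -0.2756, 0.0000] o=[0.6763, 0.4638, 0.0000] → [-0.1802, -0.6285, -0.3911, 0.9613, -0.2756, 0.0000]
J4: z=[0.9613, -0.2756, 0.0000] o=[0.7165, 0.6039, 0.0876] → [-0.1561, -0.5443, -0.5368, 0.9613, -0.2756, 0.0000]
J5: z=[0.2285, 0.7969, 0.5592] o=[0.6256, 0.2868, 0.5767] → [0.1751, -0.0411, -0.0130, 0.2285, 0.7969, 0.5592]
J6: z=[-0.9710, 0.2277, 0.0723] o=[0.6144, 0.1972, 0.7088] → [-0.0043, -0.0556, 0.1174, -0.9710, 0.2277, 0.0723]
V = J·q̇ = [-0.0311, 0.3743, -0.0694, 0.3038, 0.1234, 1.6583]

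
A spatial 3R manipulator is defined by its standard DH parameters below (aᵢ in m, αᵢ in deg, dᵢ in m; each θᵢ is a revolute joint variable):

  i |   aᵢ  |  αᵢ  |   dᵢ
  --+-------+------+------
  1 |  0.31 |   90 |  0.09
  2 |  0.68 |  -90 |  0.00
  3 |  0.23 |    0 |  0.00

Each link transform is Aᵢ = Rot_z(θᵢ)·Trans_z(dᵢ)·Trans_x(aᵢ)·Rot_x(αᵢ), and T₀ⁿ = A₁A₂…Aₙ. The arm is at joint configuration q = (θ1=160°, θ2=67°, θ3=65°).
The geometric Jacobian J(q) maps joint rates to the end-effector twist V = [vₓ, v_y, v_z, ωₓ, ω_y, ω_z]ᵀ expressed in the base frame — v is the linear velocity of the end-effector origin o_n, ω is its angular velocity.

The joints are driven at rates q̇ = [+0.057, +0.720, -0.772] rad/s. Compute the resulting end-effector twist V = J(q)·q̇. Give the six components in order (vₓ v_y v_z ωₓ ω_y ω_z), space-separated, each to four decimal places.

o_n = [-0.6480, 0.0140, 0.8054]
J₁: ẑ×o_n = [-0.0140, -0.6480, 0.0000], ω = ẑ
J2: z=[0.3420, 0.9397, 0.0000] o=[-0.2913, 0.1060, 0.0900] → [0.6723, -0.2447, 0.3037, 0.3420, 0.9397, 0.0000]
J3: z=[0.8650, -0.3148, 0.3907] o=[-0.5410, 0.1969, 0.7159] → [0.0433, -0.1192, -0.1919, 0.8650, -0.3148, 0.3907]
V = J·q̇ = [0.4498, -0.1211, 0.3668, -0.4215, 0.9196, -0.2446]

0.4498 -0.1211 0.3668 -0.4215 0.9196 -0.2446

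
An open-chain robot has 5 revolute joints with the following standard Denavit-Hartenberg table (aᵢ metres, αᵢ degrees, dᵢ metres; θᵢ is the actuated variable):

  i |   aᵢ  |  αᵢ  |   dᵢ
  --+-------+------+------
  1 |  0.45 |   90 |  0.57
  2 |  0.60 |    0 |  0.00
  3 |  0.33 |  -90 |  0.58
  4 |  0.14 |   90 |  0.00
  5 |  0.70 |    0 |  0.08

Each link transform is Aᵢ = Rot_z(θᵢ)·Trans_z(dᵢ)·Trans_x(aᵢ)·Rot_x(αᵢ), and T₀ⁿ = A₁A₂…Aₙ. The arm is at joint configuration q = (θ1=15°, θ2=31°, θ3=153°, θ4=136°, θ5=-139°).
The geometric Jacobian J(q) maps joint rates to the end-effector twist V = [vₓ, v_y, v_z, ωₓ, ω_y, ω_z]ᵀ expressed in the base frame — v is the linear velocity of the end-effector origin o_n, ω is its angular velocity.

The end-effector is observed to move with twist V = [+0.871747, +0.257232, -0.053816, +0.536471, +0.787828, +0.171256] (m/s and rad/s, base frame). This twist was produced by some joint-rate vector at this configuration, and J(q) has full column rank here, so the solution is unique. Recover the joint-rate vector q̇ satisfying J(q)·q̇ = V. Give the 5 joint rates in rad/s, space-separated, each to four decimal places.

o_n = [0.4649, -0.6956, 1.2908]
J₁: ẑ×o_n = [0.6956, 0.4649, -0.0000], ω = ẑ
J2: z=[0.2588, -0.9659, 0.0000] o=[0.4347, 0.1165, 0.5700] → [-0.6962, -0.1865, -0.1810, 0.2588, -0.9659, 0.0000]
J3: z=[0.2588, -0.9659, 0.0000] o=[0.9314, 0.2496, 0.8790] → [-0.3977, -0.1066, -0.6953, 0.2588, -0.9659, 0.0000]
J4: z=[0.0674, 0.0181, -0.9976] o=[0.7636, -0.3959, 0.8560] → [-0.2911, 0.2687, -0.0148, 0.0674, 0.0181, -0.9976]
J5: z=[-0.8555, 0.5155, -0.0485] o=[0.8354, -0.2759, 0.8630] → [0.2002, 0.3839, 0.5501, -0.8555, 0.5155, -0.0485]
q̇ = J⁺·V = [0.6290, -0.8350, -0.5000, 0.5070, -0.9910]

0.6290 -0.8350 -0.5000 0.5070 -0.9910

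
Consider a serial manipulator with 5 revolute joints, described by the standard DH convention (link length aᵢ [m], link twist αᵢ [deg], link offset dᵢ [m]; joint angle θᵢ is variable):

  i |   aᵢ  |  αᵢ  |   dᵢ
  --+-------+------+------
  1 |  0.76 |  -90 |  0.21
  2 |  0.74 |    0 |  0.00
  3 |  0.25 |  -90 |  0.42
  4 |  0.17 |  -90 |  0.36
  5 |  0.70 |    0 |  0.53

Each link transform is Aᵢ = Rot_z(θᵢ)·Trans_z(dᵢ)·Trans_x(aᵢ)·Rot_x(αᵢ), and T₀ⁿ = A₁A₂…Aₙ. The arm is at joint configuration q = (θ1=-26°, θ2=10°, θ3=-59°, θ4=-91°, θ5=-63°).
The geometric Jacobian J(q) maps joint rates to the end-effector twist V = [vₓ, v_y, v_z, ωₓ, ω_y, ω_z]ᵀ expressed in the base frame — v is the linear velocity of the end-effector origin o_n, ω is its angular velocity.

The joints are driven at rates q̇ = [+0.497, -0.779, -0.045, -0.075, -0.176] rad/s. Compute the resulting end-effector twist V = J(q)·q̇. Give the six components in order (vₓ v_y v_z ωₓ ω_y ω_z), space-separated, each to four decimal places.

0.3096 1.2840 1.5331 -0.5172 -0.6679 0.4134

o_n = [2.8622, -0.3758, 0.0183]
J₁: ẑ×o_n = [0.3758, 2.8622, -0.0000], ω = ẑ
J2: z=[0.4384, 0.8988, 0.0000] o=[0.6831, -0.3332, 0.2100] → [-0.1723, 0.0840, -1.9773, 0.4384, 0.8988, 0.0000]
J3: z=[0.4384, 0.8988, 0.0000] o=[1.3381, -0.6526, 0.0815] → [-0.0568, 0.0277, -1.2485, 0.4384, 0.8988, 0.0000]
J4: z=[0.6783, -0.3308, -0.6561] o=[1.6696, -0.3470, 0.2702] → [0.0645, -0.6116, 0.3751, 0.6783, -0.3308, -0.6561]
J5: z=[0.5972, -0.2719, 0.7546] o=[1.9866, -0.3125, 0.0318] → [0.0514, 0.6688, 0.2003, 0.5972, -0.2719, 0.7546]
V = J·q̇ = [0.3096, 1.2840, 1.5331, -0.5172, -0.6679, 0.4134]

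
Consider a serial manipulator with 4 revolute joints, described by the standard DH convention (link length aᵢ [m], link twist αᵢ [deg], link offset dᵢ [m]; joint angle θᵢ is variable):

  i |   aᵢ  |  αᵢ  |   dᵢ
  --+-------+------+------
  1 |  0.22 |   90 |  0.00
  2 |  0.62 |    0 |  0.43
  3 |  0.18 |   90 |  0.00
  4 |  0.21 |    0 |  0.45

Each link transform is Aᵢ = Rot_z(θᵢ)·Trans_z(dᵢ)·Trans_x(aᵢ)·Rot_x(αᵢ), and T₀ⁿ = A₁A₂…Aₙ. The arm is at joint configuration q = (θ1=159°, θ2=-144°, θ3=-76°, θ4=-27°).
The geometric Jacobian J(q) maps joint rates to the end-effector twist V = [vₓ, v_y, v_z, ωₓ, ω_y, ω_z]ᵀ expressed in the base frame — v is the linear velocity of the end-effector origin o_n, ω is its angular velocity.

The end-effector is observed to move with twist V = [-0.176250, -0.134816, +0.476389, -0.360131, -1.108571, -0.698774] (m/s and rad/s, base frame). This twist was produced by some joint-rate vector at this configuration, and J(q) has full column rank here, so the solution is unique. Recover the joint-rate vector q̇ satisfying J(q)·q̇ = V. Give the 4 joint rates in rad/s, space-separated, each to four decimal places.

o_n = [0.3753, 0.2144, 0.2163]
J₁: ẑ×o_n = [-0.2144, 0.3753, 0.0000], ω = ẑ
J2: z=[0.3584, 0.9336, 0.0000] o=[-0.2054, 0.0788, 0.0000] → [0.2019, -0.0775, -0.4936, 0.3584, 0.9336, 0.0000]
J3: z=[0.3584, 0.9336, 0.0000] o=[0.4170, 0.3005, -0.3644] → [0.5421, -0.2081, 0.0080, 0.3584, 0.9336, 0.0000]
J4: z=[-0.6001, 0.2304, 0.7660] o=[0.5457, 0.2511, -0.2487] → [0.1352, 0.1485, 0.0613, -0.6001, 0.2304, 0.7660]
q̇ = J⁺·V = [-0.6260, -0.9800, -0.1840, -0.0950]

-0.6260 -0.9800 -0.1840 -0.0950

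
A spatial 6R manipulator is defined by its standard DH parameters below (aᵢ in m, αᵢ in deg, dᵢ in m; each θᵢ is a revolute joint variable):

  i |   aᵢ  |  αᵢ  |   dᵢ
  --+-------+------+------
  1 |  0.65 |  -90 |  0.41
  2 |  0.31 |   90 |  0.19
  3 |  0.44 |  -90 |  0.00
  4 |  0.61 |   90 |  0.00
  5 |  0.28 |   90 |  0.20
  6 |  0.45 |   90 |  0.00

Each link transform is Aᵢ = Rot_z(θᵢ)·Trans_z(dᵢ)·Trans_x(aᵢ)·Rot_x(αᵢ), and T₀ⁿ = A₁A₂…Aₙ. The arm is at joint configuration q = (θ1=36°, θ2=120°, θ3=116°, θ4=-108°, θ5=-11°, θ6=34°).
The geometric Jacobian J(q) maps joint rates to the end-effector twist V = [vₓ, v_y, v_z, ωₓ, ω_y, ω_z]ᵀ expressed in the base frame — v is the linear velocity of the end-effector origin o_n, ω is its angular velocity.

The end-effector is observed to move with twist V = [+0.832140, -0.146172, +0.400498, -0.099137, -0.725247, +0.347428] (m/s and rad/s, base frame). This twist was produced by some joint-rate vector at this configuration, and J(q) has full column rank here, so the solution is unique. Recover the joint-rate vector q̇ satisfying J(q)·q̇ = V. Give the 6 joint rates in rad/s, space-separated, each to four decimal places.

-0.3470 -0.4370 -0.8960 -0.0740 -0.1010 -0.4350

o_n = [1.0792, 0.6686, -0.6234]
J₁: ẑ×o_n = [-0.6686, 1.0792, 0.0000], ω = ẑ
J2: z=[-0.5878, 0.8090, 0.0000] o=[0.5259, 0.3821, 0.4100] → [-0.8360, -0.6074, -0.6161, -0.5878, 0.8090, 0.0000]
J3: z=[0.7006, 0.5090, -0.5000] o=[0.2888, 0.4447, 0.1415] → [-0.2774, 0.1407, -0.2455, 0.7006, 0.5090, -0.5000]
J4: z=[0.6212, -0.0905, 0.7784] o=[0.1344, 0.8213, 0.3086] → [0.2032, 1.3144, -0.0093, 0.6212, -0.0905, 0.7784]
J5: z=[0.1173, -0.9714, -0.2066] o=[0.6070, 0.9553, -0.0531] → [0.4948, -0.0307, 0.4251, 0.1173, -0.9714, -0.2066]
J6: z=[-0.7577, 0.0469, -0.6510] o=[0.8102, 0.8262, -0.2989] → [-0.1178, -0.4210, 0.1068, -0.7577, 0.0469, -0.6510]
q̇ = J⁺·V = [-0.3470, -0.4370, -0.8960, -0.0740, -0.1010, -0.4350]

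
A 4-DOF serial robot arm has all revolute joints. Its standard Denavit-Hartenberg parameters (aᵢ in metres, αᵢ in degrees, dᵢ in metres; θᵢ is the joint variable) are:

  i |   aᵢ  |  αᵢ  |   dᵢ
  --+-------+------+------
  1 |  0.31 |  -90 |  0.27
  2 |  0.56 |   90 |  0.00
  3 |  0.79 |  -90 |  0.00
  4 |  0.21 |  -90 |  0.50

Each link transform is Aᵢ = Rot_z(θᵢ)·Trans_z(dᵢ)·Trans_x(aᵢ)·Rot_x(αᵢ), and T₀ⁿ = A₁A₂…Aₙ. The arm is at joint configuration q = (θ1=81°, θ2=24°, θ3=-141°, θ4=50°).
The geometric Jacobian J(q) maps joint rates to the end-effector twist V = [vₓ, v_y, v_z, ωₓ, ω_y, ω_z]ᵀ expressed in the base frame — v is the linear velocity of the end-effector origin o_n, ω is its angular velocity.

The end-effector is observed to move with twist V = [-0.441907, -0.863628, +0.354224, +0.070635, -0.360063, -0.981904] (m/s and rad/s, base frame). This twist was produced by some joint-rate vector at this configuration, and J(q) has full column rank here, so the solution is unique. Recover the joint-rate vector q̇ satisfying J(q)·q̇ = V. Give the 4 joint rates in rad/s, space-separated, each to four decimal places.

-0.1600 -0.1020 -0.8910 0.0310

o_n = [1.0193, 0.2303, 0.0597]
J₁: ẑ×o_n = [-0.2303, 1.0193, 0.0000], ω = ẑ
J2: z=[-0.9877, 0.1564, 0.0000] o=[0.0485, 0.3062, 0.2700] → [-0.0329, -0.2077, -0.0769, -0.9877, 0.1564, 0.0000]
J3: z=[0.0636, 0.4017, 0.9135] o=[0.1285, 0.8115, 0.0422] → [0.5379, 0.8126, -0.3948, 0.0636, 0.4017, 0.9135]
J4: z=[0.8575, 0.4463, -0.2560] o=[0.5318, 0.1797, 0.2919] → [-0.0907, 0.0744, -0.1742, 0.8575, 0.4463, -0.2560]
q̇ = J⁺·V = [-0.1600, -0.1020, -0.8910, 0.0310]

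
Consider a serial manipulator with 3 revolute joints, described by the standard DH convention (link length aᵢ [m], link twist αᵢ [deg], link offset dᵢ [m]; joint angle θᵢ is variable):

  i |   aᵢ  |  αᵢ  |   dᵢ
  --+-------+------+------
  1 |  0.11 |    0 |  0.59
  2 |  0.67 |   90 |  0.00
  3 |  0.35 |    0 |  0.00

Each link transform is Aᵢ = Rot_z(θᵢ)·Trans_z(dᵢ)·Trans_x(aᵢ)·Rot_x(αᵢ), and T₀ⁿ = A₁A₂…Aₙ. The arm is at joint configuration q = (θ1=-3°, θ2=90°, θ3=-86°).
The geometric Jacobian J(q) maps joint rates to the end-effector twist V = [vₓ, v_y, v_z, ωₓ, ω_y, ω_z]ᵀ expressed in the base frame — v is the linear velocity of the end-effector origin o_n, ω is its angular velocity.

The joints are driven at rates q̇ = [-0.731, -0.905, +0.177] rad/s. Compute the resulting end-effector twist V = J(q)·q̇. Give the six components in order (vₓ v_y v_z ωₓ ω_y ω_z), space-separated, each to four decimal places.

o_n = [0.1462, 0.6877, 0.2409]
J₁: ẑ×o_n = [-0.6877, 0.1462, 0.0000], ω = ẑ
J2: z=[0.0000, 0.0000, 1.0000] o=[0.1098, -0.0058, 0.5900] → [-0.6935, 0.0363, 0.0000, 0.0000, 0.0000, 1.0000]
J3: z=[0.9986, -0.0523, 0.0000] o=[0.1449, 0.6633, 0.5900] → [0.0183, 0.3487, 0.0244, 0.9986, -0.0523, 0.0000]
V = J·q̇ = [1.1335, -0.0780, 0.0043, 0.1768, -0.0093, -1.6360]

1.1335 -0.0780 0.0043 0.1768 -0.0093 -1.6360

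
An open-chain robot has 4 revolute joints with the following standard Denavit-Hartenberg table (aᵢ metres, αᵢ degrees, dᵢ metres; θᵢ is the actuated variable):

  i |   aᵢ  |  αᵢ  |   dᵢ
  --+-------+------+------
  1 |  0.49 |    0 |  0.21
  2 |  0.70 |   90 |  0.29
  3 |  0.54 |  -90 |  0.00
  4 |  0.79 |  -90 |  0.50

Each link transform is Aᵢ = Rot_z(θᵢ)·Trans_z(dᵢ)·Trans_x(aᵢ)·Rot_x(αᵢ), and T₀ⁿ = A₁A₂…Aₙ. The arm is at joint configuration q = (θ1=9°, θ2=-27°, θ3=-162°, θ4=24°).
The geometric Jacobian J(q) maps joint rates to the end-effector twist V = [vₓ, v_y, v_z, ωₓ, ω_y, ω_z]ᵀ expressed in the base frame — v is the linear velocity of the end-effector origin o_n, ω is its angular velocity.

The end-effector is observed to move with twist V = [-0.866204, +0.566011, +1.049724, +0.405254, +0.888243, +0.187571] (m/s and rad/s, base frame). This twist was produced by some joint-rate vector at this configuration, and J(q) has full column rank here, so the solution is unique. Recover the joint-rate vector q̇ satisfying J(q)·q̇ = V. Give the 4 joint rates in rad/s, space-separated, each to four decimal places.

0.4450 0.0840 -0.9700 0.3590

o_n = [0.2547, 0.4890, -0.3654]
J₁: ẑ×o_n = [-0.4890, 0.2547, 0.0000], ω = ẑ
J2: z=[0.0000, 0.0000, 1.0000] o=[0.4840, 0.0767, 0.2100] → [-0.4123, -0.2292, 0.0000, 0.0000, 0.0000, 1.0000]
J3: z=[-0.3090, -0.9511, 0.0000] o=[1.1497, -0.1397, 0.5000] → [0.8231, -0.2674, -1.0454, -0.3090, -0.9511, 0.0000]
J4: z=[0.2939, -0.0955, -0.9511] o=[0.6613, 0.0190, 0.3331] → [0.5137, 0.5919, 0.0993, 0.2939, -0.0955, -0.9511]
q̇ = J⁺·V = [0.4450, 0.0840, -0.9700, 0.3590]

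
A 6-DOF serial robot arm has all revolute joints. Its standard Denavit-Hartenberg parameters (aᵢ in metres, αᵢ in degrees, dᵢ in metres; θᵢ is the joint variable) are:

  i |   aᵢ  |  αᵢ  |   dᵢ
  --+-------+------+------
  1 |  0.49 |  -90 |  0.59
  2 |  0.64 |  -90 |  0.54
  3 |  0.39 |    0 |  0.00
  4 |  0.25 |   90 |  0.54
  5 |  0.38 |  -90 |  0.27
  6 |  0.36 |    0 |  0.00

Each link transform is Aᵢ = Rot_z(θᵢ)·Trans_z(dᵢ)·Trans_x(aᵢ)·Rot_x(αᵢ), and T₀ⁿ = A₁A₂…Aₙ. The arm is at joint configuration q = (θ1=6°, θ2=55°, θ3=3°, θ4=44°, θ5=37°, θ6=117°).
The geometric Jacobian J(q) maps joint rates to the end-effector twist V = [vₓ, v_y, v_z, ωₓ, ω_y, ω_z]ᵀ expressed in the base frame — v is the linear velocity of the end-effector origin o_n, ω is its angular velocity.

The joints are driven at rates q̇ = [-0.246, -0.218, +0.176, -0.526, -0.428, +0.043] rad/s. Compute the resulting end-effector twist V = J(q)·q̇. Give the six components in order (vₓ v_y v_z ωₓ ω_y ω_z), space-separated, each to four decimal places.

o_n = [0.6535, 0.2453, -0.8437]
J₁: ẑ×o_n = [-0.2453, 0.6535, 0.0000], ω = ẑ
J2: z=[-0.1045, 0.9945, 0.0000] o=[0.4873, 0.0512, 0.5900] → [-1.4258, -0.1499, -0.1855, -0.1045, 0.9945, 0.0000]
J3: z=[-0.8147, -0.0856, -0.5736] o=[0.7959, 0.6266, 0.0657] → [-0.1409, -0.6591, 0.2985, -0.8147, -0.0856, -0.5736]
J4: z=[-0.8147, -0.0856, -0.5736] o=[1.0202, 0.6297, -0.2533] → [-0.1699, -0.2706, 0.2817, -0.8147, -0.0856, -0.5736]
J5: z=[0.3459, 0.7221, -0.5991] o=[0.6967, 0.4118, -0.7027] → [-0.2016, 0.0747, -0.0264, 0.3459, 0.7221, -0.5991]
J6: z=[-0.9308, 0.3447, -0.1219] o=[0.7451, 0.3789, -1.1652] → [0.0946, 0.3104, 0.1559, -0.9308, 0.3447, -0.1219]
V = J·q̇ = [0.5261, -0.1204, -0.0372, 0.1199, -0.4811, 0.2059]

0.5261 -0.1204 -0.0372 0.1199 -0.4811 0.2059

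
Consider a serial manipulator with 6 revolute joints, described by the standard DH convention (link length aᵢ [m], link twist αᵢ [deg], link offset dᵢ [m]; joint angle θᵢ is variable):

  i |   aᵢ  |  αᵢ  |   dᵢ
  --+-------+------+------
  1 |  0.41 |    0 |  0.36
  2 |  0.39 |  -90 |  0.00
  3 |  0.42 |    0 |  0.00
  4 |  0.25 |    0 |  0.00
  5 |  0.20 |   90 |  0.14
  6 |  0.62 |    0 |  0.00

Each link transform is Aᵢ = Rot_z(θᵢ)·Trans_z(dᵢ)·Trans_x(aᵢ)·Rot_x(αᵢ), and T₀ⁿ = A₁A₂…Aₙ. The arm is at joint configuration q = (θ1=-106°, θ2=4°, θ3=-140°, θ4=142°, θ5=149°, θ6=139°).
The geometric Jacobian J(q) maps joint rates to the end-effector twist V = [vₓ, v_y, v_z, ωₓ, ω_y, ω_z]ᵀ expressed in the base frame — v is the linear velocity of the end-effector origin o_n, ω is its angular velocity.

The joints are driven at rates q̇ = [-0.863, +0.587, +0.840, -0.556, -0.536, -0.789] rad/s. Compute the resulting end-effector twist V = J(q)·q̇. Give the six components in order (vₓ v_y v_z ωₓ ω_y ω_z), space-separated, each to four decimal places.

-0.1410 -0.0080 0.1028 -0.1670 0.4265 0.4141

o_n = [0.3069, -1.0482, 0.7511]
J₁: ẑ×o_n = [1.0482, 0.3069, -0.0000], ω = ẑ
J2: z=[0.0000, 0.0000, 1.0000] o=[-0.1130, -0.3941, 0.3600] → [0.6540, 0.4200, -0.0000, 0.0000, 0.0000, 1.0000]
J3: z=[0.9781, -0.2079, 0.0000] o=[-0.1941, -0.7756, 0.3600] → [-0.0813, -0.3826, -0.1624, 0.9781, -0.2079, 0.0000]
J4: z=[0.9781, -0.2079, 0.0000] o=[-0.1272, -0.4609, 0.6300] → [-0.0252, -0.1185, -0.4842, 0.9781, -0.2079, 0.0000]
J5: z=[0.9781, -0.2079, 0.0000] o=[-0.1791, -0.7053, 0.6212] → [-0.0270, -0.1271, -0.2343, 0.9781, -0.2079, 0.0000]
J6: z=[-0.1008, -0.4742, -0.8746] o=[-0.0058, -0.5633, 0.5243] → [-0.5317, -0.2507, 0.1972, -0.1008, -0.4742, -0.8746]
V = J·q̇ = [-0.1410, -0.0080, 0.1028, -0.1670, 0.4265, 0.4141]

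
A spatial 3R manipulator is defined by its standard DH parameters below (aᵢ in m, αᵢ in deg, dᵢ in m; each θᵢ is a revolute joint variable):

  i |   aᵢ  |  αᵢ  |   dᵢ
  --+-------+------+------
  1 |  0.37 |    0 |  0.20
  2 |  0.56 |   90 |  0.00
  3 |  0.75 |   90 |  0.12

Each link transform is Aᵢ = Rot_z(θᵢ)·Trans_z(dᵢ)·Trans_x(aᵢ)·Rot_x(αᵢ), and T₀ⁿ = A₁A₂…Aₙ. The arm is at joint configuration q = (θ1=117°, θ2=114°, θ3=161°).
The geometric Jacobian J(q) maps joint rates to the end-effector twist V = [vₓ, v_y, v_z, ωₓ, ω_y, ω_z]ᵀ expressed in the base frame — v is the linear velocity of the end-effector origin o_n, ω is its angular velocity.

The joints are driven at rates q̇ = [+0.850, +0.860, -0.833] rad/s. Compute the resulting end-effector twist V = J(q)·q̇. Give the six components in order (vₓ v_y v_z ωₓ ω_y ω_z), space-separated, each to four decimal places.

-0.7356 -0.2998 0.5907 0.6474 -0.5242 1.7100

o_n = [-0.1674, 0.5211, 0.4442]
J₁: ẑ×o_n = [-0.5211, -0.1674, 0.0000], ω = ẑ
J2: z=[0.0000, 0.0000, 1.0000] o=[-0.1680, 0.3297, 0.2000] → [-0.1914, 0.0006, 0.0000, 0.0000, 0.0000, 1.0000]
J3: z=[-0.7771, 0.6293, 0.0000] o=[-0.5204, -0.1055, 0.2000] → [0.1537, 0.1898, -0.7091, -0.7771, 0.6293, 0.0000]
V = J·q̇ = [-0.7356, -0.2998, 0.5907, 0.6474, -0.5242, 1.7100]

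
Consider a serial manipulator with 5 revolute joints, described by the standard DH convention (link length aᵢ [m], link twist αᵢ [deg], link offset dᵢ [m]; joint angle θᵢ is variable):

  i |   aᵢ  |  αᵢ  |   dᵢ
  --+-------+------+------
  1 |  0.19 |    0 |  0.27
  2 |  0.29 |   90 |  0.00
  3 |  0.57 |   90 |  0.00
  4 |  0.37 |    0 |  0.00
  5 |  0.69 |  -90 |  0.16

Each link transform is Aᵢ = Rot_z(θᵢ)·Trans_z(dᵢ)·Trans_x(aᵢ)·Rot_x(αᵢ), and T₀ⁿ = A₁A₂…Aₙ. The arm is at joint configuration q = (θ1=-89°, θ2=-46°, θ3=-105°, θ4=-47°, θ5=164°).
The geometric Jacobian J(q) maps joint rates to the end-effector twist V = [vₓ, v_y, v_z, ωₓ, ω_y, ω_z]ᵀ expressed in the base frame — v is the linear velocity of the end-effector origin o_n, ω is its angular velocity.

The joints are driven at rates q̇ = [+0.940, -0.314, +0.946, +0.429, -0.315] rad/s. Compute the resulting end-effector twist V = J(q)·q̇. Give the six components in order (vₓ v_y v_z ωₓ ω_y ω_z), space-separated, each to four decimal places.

o_n = [-0.2427, 0.0508, -0.1803]
J₁: ẑ×o_n = [-0.0508, -0.2427, 0.0000], ω = ẑ
J2: z=[0.0000, 0.0000, 1.0000] o=[0.0033, -0.1900, 0.2700] → [-0.2408, -0.2460, 0.0000, 0.0000, 0.0000, 1.0000]
J3: z=[-0.7071, 0.7071, 0.0000] o=[-0.2017, -0.3950, 0.2700] → [-0.3184, -0.3184, -0.2863, -0.7071, 0.7071, 0.0000]
J4: z=[0.6830, 0.6830, 0.2588] o=[-0.0974, -0.2907, -0.2806] → [-0.0199, -0.1061, 0.3325, 0.6830, 0.6830, 0.2588]
J5: z=[0.6830, 0.6830, 0.2588] o=[0.1401, -0.4359, -0.5243] → [0.1090, -0.3340, 0.5938, 0.6830, 0.6830, 0.2588]
V = J·q̇ = [-0.3163, -0.3924, -0.3153, -0.5911, 0.7468, 0.6555]

-0.3163 -0.3924 -0.3153 -0.5911 0.7468 0.6555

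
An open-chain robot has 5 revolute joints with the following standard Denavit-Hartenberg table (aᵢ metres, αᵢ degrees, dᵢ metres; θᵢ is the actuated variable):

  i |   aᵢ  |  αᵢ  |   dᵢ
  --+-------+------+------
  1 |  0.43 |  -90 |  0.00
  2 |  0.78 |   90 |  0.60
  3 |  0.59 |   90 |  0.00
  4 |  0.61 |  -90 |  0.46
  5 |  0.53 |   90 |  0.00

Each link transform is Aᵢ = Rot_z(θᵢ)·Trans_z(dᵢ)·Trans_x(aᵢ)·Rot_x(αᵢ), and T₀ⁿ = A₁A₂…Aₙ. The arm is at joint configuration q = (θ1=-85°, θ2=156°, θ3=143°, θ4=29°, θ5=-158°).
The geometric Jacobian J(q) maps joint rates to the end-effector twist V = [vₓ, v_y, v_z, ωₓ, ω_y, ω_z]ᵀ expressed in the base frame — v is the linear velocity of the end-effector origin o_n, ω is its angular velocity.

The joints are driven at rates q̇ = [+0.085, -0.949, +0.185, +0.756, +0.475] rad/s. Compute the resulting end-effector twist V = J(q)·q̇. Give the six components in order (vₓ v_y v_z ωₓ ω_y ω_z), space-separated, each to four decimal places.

0.1937 -0.2530 -0.6042 -0.5116 0.2960 -0.7234

o_n = [1.5275, 0.2492, -0.3056]
J₁: ẑ×o_n = [-0.2492, 1.5275, 0.0000], ω = ẑ
J2: z=[0.9962, 0.0872, 0.0000] o=[0.0375, -0.4284, 0.0000] → [-0.0266, 0.3045, 0.5451, 0.9962, 0.0872, 0.0000]
J3: z=[0.0354, -0.4052, -0.9135] o=[0.5731, 0.3338, -0.3173] → [-0.0820, -0.8723, 0.3837, 0.0354, -0.4052, -0.9135]
J4: z=[0.7477, 0.6173, -0.2448] o=[0.9643, -0.0641, -0.1256] → [-0.0344, -0.0033, -0.1134, 0.7477, 0.6173, -0.2448]
J5: z=[-0.2905, -0.0274, -0.9565] o=[1.6725, -0.2597, -0.3351] → [0.4860, 0.1472, -0.1518, -0.2905, -0.0274, -0.9565]
V = J·q̇ = [0.1937, -0.2530, -0.6042, -0.5116, 0.2960, -0.7234]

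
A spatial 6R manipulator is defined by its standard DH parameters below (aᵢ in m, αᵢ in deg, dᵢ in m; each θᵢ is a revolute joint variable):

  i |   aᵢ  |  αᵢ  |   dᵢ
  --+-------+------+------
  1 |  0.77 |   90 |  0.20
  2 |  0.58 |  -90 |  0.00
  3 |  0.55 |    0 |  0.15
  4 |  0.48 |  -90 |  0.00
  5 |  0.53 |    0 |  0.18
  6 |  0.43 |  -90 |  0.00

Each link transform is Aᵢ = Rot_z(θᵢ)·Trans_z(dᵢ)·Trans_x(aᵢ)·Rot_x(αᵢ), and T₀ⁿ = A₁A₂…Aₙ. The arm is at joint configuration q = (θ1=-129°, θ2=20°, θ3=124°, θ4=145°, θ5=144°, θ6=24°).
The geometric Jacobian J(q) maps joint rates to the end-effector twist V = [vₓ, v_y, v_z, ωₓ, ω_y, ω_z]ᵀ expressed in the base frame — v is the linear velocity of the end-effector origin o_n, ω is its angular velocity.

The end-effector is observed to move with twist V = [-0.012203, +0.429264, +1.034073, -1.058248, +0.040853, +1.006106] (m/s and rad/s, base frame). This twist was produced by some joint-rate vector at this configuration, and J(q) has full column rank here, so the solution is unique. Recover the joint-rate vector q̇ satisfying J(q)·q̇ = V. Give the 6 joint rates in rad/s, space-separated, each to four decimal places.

-0.6220 0.8280 0.3660 0.9470 0.9170 0.2360

o_n = [-0.1710, -1.5176, 0.1211]
J₁: ẑ×o_n = [1.5176, -0.1710, 0.0000], ω = ẑ
J2: z=[-0.7771, 0.6293, 0.0000] o=[-0.4846, -0.5984, 0.2000] → [-0.0496, -0.0613, 0.5170, -0.7771, 0.6293, 0.0000]
J3: z=[0.2152, 0.2658, 0.9397] o=[-0.8276, -1.0220, 0.3984] → [0.3921, 0.6766, -0.2812, 0.2152, 0.2658, 0.9397]
J4: z=[0.2152, 0.2658, 0.9397] o=[-0.2590, -1.0444, 0.4341] → [0.3614, 0.1501, -0.1252, 0.2152, 0.2658, 0.9397]
J5: z=[-0.6048, -0.7192, 0.3420] o=[-0.6271, -0.7363, 0.4313] → [0.4902, -0.0316, 0.8006, -0.6048, -0.7192, 0.3420]
J6: z=[-0.6048, -0.7192, 0.3420] o=[-0.4742, -1.2238, 0.2026] → [0.1591, 0.0544, 0.3958, -0.6048, -0.7192, 0.3420]
q̇ = J⁺·V = [-0.6220, 0.8280, 0.3660, 0.9470, 0.9170, 0.2360]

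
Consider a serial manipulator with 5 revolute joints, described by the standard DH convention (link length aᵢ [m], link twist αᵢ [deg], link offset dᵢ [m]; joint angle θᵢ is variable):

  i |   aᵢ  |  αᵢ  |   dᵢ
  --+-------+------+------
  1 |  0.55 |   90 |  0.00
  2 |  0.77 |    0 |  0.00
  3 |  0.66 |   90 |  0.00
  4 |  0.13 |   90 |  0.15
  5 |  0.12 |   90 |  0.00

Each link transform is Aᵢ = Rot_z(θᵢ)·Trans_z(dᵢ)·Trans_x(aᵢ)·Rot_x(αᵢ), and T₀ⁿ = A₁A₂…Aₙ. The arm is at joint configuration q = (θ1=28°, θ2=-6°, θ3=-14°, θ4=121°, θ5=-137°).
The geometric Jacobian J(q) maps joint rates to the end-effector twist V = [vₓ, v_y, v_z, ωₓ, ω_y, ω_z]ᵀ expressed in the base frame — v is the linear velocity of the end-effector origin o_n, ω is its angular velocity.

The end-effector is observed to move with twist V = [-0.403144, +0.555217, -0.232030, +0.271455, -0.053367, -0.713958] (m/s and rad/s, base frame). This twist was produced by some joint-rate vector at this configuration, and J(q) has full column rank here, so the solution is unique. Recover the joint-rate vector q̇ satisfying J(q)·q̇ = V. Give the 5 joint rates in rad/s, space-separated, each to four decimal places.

o_n = [1.6877, 0.8564, -0.3628]
J₁: ẑ×o_n = [-0.8564, 1.6877, 0.0000], ω = ẑ
J2: z=[0.4695, -0.8829, 0.0000] o=[0.4856, 0.2582, 0.0000] → [0.3204, 0.1703, 1.3422, 0.4695, -0.8829, 0.0000]
J3: z=[0.4695, -0.8829, 0.0000] o=[1.1618, 0.6177, -0.0805] → [0.2493, 0.1326, 0.5764, 0.4695, -0.8829, 0.0000]
J4: z=[-0.3020, -0.1606, -0.9397] o=[1.7094, 0.9089, -0.3062] → [-0.0403, 0.0032, 0.0124, -0.3020, -0.1606, -0.9397]
J5: z=[0.9530, -0.0766, -0.2932] o=[1.6608, 0.7569, -0.4243] → [0.0245, -0.0664, 0.0969, 0.9530, -0.0766, -0.2932]
q̇ = J⁺·V = [0.3730, -0.2750, 0.1050, 0.9480, 0.6690]

0.3730 -0.2750 0.1050 0.9480 0.6690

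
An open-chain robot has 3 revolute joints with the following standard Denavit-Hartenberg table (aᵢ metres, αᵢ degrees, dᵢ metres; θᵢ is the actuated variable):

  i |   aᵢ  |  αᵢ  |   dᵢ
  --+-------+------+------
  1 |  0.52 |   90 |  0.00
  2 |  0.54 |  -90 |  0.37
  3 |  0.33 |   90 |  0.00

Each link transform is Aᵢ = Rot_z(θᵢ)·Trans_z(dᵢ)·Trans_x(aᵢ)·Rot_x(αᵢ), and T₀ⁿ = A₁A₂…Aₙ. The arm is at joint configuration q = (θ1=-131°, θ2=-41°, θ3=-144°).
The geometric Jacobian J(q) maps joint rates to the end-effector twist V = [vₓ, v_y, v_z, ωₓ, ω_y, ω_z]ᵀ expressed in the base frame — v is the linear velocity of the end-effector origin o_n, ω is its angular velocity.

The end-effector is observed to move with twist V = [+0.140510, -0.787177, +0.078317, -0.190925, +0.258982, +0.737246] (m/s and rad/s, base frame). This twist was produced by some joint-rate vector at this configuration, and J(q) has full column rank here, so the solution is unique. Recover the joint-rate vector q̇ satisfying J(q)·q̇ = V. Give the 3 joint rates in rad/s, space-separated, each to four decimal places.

o_n = [-0.9020, -0.1780, -0.1791]
J₁: ẑ×o_n = [0.1780, -0.9020, 0.0000], ω = ẑ
J2: z=[-0.7547, 0.6561, 0.0000] o=[-0.3412, -0.3924, 0.0000] → [-0.1175, -0.1352, 0.2061, -0.7547, 0.6561, 0.0000]
J3: z=[-0.4304, -0.4951, 0.7547] o=[-0.8878, -0.4573, -0.3543] → [-0.2975, 0.0647, -0.1273, -0.4304, -0.4951, 0.7547]
q̇ = J⁺·V = [0.8180, 0.3140, -0.1070]

0.8180 0.3140 -0.1070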